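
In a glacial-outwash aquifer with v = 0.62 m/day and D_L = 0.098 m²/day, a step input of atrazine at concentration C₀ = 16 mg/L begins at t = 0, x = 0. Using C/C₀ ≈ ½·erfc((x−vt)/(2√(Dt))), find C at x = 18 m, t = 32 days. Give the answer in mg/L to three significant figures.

12.3 mg/L

For a continuous step input, C/C₀ ≈ ½·erfc((x−vt)/(2√(Dt))).
vt = 0.62 × 32 = 19.84 m and 2√(Dt) = 2√(0.098 × 32) = 3.542 m.
Argument (x−vt)/(2√(Dt)) = (18 − 19.84)/3.542 = -0.5195; ½·erfc(-0.5195) = 0.7687.
C = 16 × 0.7687 = 12.3 mg/L.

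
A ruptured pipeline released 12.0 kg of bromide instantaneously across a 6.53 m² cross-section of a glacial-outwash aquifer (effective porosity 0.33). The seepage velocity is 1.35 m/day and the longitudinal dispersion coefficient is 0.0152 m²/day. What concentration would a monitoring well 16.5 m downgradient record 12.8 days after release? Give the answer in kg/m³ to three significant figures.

1.63 kg/m³

For an instantaneous plane source, C(x,t) = M/(n_e·A·√(4πDt)) · exp(−(x−vt)²/(4Dt)), with n_e·A the pore (flow) area.
Plume center vt = 1.35 × 12.8 = 17.28 m, so the well at 16.5 m is 0.78 m upgradient of the peak.
√(4πDt) = 1.564 m, giving peak height M/(n_e·A·√(4πDt)) = 12.0/(0.33 × 6.53 × 1.564) = 3.561 kg/m³.
(x−vt)²/(4Dt) = (-0.78)²/(4 × 0.0152 × 12.8) = 0.7818; exp(−0.7818) = 0.4576.
C = 3.561 × 0.4576 = 1.63 kg/m³.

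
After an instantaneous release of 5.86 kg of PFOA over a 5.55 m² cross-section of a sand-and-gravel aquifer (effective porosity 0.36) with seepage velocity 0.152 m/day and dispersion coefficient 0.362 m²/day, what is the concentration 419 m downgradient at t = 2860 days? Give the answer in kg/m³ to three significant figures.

For an instantaneous plane source, C(x,t) = M/(n_e·A·√(4πDt)) · exp(−(x−vt)²/(4Dt)), with n_e·A the pore (flow) area.
Plume center vt = 0.152 × 2860 = 434.72 m, so the well at 419 m is 15.72 m upgradient of the peak.
√(4πDt) = 114.1 m, giving peak height M/(n_e·A·√(4πDt)) = 5.86/(0.36 × 5.55 × 114.1) = 0.02570 kg/m³.
(x−vt)²/(4Dt) = (-15.72)²/(4 × 0.362 × 2860) = 0.05967; exp(−0.05967) = 0.9421.
C = 0.02570 × 0.9421 = 0.0242 kg/m³.

0.0242 kg/m³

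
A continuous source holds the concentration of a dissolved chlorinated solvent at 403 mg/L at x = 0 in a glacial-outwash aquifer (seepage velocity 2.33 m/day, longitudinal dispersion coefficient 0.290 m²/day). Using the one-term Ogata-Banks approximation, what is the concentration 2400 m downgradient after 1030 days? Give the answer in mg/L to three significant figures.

For a continuous step input, C/C₀ ≈ ½·erfc((x−vt)/(2√(Dt))).
vt = 2.33 × 1030 = 2399.9 m and 2√(Dt) = 2√(0.290 × 1030) = 34.57 m.
Argument (x−vt)/(2√(Dt)) = (2400 − 2399.9)/34.57 = 0.002893; ½·erfc(0.002893) = 0.4984.
C = 403 × 0.4984 = 201 mg/L.

201 mg/L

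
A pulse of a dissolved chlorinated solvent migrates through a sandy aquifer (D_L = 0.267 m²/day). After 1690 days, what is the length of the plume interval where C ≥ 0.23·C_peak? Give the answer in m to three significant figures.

The plume is Gaussian with σ = √(2Dt) = √(2 × 0.267 × 1690) = 30.04 m.
C/C_peak = exp(−Δx²/(2σ²)) = 0.23 ⇒ Δx = σ·√(−2 ln 0.23) = 30.04 × 1.714 = 51.49 m.
Width = 2Δx = 103 m.

103 m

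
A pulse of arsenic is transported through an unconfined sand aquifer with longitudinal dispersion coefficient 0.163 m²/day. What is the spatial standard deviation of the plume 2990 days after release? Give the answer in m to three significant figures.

31.2 m

Dispersive spreading gives a Gaussian with σ² = 2Dt; advection only shifts the center.
σ = √(2 × 0.163 × 2990) = 31.2 m.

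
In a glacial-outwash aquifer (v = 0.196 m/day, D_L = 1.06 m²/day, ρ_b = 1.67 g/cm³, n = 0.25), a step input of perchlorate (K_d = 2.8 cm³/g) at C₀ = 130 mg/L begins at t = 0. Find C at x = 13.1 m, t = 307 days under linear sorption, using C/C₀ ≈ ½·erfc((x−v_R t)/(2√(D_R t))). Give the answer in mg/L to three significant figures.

Retardation factor R = 1 + ρ_b·K_d/n = 1 + 1.67 × 2.8/0.25 = 19.70.
Sorption retards both mechanisms: v_R = v/R = 0.009949 m/day, D_R = D/R = 0.05381 m²/day.
v_R·t = 0.009949 × 307 = 3.054343 m; 2√(D_R t) = 8.129 m; argument = (13.1 − 3.054343)/8.129 = 1.236.
C = C₀ × ½·erfc(1.236) = 130 × 0.04023 = 5.23 mg/L.

5.23 mg/L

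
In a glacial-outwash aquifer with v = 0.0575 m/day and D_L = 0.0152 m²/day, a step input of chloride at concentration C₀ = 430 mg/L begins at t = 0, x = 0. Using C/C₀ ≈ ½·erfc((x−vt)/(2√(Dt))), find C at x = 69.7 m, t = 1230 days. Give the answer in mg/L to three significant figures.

For a continuous step input, C/C₀ ≈ ½·erfc((x−vt)/(2√(Dt))).
vt = 0.0575 × 1230 = 70.725 m and 2√(Dt) = 2√(0.0152 × 1230) = 8.648 m.
Argument (x−vt)/(2√(Dt)) = (69.7 − 70.725)/8.648 = -0.1185; ½·erfc(-0.1185) = 0.5665.
C = 430 × 0.5665 = 244 mg/L.

244 mg/L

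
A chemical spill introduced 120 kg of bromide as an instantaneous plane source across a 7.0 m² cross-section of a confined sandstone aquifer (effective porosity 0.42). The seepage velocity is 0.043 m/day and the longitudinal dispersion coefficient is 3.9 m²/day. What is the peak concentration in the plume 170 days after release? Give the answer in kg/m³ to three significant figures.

The peak of an instantaneous 1D plume sits at x = vt; there the Gaussian factor is 1 and C_max = M/(n_e·A·√(4πDt)), where n_e·A is the pore area the mass is dissolved in.
√(4πDt) = √(4π × 3.9 × 170) = 91.28 m, so C_max = 120/(0.42 × 7.0 × 91.28) = 0.447 kg/m³.

0.447 kg/m³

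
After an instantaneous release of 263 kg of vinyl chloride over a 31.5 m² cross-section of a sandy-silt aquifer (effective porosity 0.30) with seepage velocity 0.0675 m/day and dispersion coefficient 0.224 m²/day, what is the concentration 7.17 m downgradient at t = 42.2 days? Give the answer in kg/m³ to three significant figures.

For an instantaneous plane source, C(x,t) = M/(n_e·A·√(4πDt)) · exp(−(x−vt)²/(4Dt)), with n_e·A the pore (flow) area.
Plume center vt = 0.0675 × 42.2 = 2.8485 m, so the well at 7.17 m is 4.3215 m downgradient of the peak.
√(4πDt) = 10.90 m, giving peak height M/(n_e·A·√(4πDt)) = 263/(0.30 × 31.5 × 10.90) = 2.553 kg/m³.
(x−vt)²/(4Dt) = (4.3215)²/(4 × 0.224 × 42.2) = 0.4939; exp(−0.4939) = 0.6102.
C = 2.553 × 0.6102 = 1.56 kg/m³.

1.56 kg/m³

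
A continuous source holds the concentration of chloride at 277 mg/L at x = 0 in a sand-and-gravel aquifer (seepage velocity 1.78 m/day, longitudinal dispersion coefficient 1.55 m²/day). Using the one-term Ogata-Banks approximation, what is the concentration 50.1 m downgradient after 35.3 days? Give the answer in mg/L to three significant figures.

246 mg/L

For a continuous step input, C/C₀ ≈ ½·erfc((x−vt)/(2√(Dt))).
vt = 1.78 × 35.3 = 62.834 m and 2√(Dt) = 2√(1.55 × 35.3) = 14.79 m.
Argument (x−vt)/(2√(Dt)) = (50.1 − 62.834)/14.79 = -0.8610; ½·erfc(-0.8610) = 0.8883.
C = 277 × 0.8883 = 246 mg/L.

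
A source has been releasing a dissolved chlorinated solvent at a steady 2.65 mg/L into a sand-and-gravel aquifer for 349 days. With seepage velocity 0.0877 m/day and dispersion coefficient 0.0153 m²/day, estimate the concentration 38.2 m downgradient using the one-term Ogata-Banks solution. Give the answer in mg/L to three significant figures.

0.0267 mg/L

For a continuous step input, C/C₀ ≈ ½·erfc((x−vt)/(2√(Dt))).
vt = 0.0877 × 349 = 30.6073 m and 2√(Dt) = 2√(0.0153 × 349) = 4.622 m.
Argument (x−vt)/(2√(Dt)) = (38.2 − 30.6073)/4.622 = 1.643; ½·erfc(1.643) = 0.01007.
C = 2.65 × 0.01007 = 0.0267 mg/L.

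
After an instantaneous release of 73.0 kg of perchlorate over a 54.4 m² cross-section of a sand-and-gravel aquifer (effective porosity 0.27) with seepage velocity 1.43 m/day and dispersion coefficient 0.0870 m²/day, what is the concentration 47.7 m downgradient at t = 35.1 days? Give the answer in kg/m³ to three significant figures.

For an instantaneous plane source, C(x,t) = M/(n_e·A·√(4πDt)) · exp(−(x−vt)²/(4Dt)), with n_e·A the pore (flow) area.
Plume center vt = 1.43 × 35.1 = 50.193 m, so the well at 47.7 m is 2.493 m upgradient of the peak.
√(4πDt) = 6.195 m, giving peak height M/(n_e·A·√(4πDt)) = 73.0/(0.27 × 54.4 × 6.195) = 0.8023 kg/m³.
(x−vt)²/(4Dt) = (-2.493)²/(4 × 0.0870 × 35.1) = 0.5088; exp(−0.5088) = 0.6012.
C = 0.8023 × 0.6012 = 0.482 kg/m³.

0.482 kg/m³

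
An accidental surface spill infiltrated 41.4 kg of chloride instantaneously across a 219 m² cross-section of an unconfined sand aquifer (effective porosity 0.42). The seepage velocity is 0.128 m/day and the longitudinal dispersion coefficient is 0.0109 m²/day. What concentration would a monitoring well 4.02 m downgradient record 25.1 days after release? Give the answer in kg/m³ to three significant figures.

For an instantaneous plane source, C(x,t) = M/(n_e·A·√(4πDt)) · exp(−(x−vt)²/(4Dt)), with n_e·A the pore (flow) area.
Plume center vt = 0.128 × 25.1 = 3.2128 m, so the well at 4.02 m is 0.8072 m downgradient of the peak.
√(4πDt) = 1.854 m, giving peak height M/(n_e·A·√(4πDt)) = 41.4/(0.42 × 219 × 1.854) = 0.2428 kg/m³.
(x−vt)²/(4Dt) = (0.8072)²/(4 × 0.0109 × 25.1) = 0.5954; exp(−0.5954) = 0.5513.
C = 0.2428 × 0.5513 = 0.134 kg/m³.

0.134 kg/m³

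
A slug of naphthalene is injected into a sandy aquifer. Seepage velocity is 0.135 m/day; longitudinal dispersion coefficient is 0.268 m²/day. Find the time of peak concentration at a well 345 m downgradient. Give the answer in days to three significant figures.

2540 days

For the 1D instantaneous-source solution, setting ∂C/∂t = 0 at fixed x gives v²t² + 2Dt − x² = 0, so t = (√(D² + v²x²) − D)/v².
√(D² + v²x²) = √(0.268² + 0.135² × 345²) = 46.58; v² = 0.018225.
t = (46.58 − 0.268)/0.018225 = 2540 days (vs. the pure-advection estimate x/v = 2560 d).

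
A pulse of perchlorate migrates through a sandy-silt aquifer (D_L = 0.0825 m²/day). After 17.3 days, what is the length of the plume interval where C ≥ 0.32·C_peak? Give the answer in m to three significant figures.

5.10 m

The plume is Gaussian with σ = √(2Dt) = √(2 × 0.0825 × 17.3) = 1.690 m.
C/C_peak = exp(−Δx²/(2σ²)) = 0.32 ⇒ Δx = σ·√(−2 ln 0.32) = 1.690 × 1.510 = 2.552 m.
Width = 2Δx = 5.10 m.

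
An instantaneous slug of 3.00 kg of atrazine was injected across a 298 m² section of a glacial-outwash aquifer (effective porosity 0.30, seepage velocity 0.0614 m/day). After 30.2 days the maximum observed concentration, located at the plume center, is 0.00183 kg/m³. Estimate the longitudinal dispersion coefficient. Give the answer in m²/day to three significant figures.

0.886 m²/day

At the plume center C_max = M/(n_e·A·√(4πDt)), so D = M²/(4πt·(n_e·A·C_max)²).
n_e·A·C_max = 0.30 × 298 × 0.00183 = 0.1636 kg/m.
D = 3.00²/(4π × 30.2 × 0.1636²) = 0.886 m²/day.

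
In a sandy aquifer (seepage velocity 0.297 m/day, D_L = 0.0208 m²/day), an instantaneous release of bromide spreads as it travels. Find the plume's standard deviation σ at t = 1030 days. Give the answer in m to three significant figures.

Dispersive spreading gives a Gaussian with σ² = 2Dt; advection only shifts the center.
σ = √(2 × 0.0208 × 1030) = 6.55 m.

6.55 m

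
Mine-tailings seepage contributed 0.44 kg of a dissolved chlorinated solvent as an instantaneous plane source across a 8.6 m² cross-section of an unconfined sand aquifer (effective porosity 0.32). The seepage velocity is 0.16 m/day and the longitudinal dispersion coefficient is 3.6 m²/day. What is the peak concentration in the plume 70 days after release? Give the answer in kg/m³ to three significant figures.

The peak of an instantaneous 1D plume sits at x = vt; there the Gaussian factor is 1 and C_max = M/(n_e·A·√(4πDt)), where n_e·A is the pore area the mass is dissolved in.
√(4πDt) = √(4π × 3.6 × 70) = 56.27 m, so C_max = 0.44/(0.32 × 8.6 × 56.27) = 0.00284 kg/m³.

0.00284 kg/m³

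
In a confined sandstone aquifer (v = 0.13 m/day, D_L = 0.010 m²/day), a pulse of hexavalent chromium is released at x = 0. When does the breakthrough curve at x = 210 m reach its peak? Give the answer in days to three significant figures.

1610 days

For the 1D instantaneous-source solution, setting ∂C/∂t = 0 at fixed x gives v²t² + 2Dt − x² = 0, so t = (√(D² + v²x²) − D)/v².
√(D² + v²x²) = √(0.010² + 0.13² × 210²) = 27.30; v² = 0.0169.
t = (27.30 − 0.010)/0.0169 = 1610 days (vs. the pure-advection estimate x/v = 1620 d).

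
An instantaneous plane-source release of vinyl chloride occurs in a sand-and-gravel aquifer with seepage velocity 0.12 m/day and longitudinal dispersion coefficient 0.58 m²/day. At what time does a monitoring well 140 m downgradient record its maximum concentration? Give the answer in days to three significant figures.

For the 1D instantaneous-source solution, setting ∂C/∂t = 0 at fixed x gives v²t² + 2Dt − x² = 0, so t = (√(D² + v²x²) − D)/v².
√(D² + v²x²) = √(0.58² + 0.12² × 140²) = 16.81; v² = 0.0144.
t = (16.81 − 0.58)/0.0144 = 1130 days (vs. the pure-advection estimate x/v = 1170 d).

1130 days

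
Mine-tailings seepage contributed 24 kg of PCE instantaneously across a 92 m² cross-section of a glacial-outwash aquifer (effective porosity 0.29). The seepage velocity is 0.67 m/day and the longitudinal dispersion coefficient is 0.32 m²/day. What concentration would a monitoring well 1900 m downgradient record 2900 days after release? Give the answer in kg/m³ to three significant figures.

For an instantaneous plane source, C(x,t) = M/(n_e·A·√(4πDt)) · exp(−(x−vt)²/(4Dt)), with n_e·A the pore (flow) area.
Plume center vt = 0.67 × 2900 = 1943 m, so the well at 1900 m is 43 m upgradient of the peak.
√(4πDt) = 108.0 m, giving peak height M/(n_e·A·√(4πDt)) = 24/(0.29 × 92 × 108.0) = 0.008329 kg/m³.
(x−vt)²/(4Dt) = (-43)²/(4 × 0.32 × 2900) = 0.4981; exp(−0.4981) = 0.6077.
C = 0.008329 × 0.6077 = 0.00506 kg/m³.

0.00506 kg/m³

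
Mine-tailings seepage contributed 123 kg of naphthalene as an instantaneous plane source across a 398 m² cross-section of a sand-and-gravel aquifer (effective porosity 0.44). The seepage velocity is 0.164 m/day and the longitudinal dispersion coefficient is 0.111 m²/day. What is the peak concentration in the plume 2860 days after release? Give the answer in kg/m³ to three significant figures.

The peak of an instantaneous 1D plume sits at x = vt; there the Gaussian factor is 1 and C_max = M/(n_e·A·√(4πDt)), where n_e·A is the pore area the mass is dissolved in.
√(4πDt) = √(4π × 0.111 × 2860) = 63.16 m, so C_max = 123/(0.44 × 398 × 63.16) = 0.0111 kg/m³.

0.0111 kg/m³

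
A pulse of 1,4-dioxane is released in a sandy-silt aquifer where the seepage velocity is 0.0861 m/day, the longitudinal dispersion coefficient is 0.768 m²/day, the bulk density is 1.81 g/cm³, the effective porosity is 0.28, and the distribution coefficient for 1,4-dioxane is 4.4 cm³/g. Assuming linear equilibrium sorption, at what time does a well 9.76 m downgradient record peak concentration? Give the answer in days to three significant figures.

1470 days

Retardation factor R = 1 + ρ_b·K_d/n = 1 + 1.81 × 4.4/0.28 = 29.44.
Sorption retards both mechanisms: v_R = v/R = 0.002925 m/day, D_R = D/R = 0.02609 m²/day.
Peak time from v_R²t² + 2D_R t − x² = 0: t = (√(D_R² + v_R²x²) − D_R)/v_R².
√(D_R² + v_R²x²) = √(0.02609² + 0.002925² × 9.76²) = 0.03867; v_R² = 8.556e-06.
t = (0.03867 − 0.02609)/8.556e-06 = 1470 days.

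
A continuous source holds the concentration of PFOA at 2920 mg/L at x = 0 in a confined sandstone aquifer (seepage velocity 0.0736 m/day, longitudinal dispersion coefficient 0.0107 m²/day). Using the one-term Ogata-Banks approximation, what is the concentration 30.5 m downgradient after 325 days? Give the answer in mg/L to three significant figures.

For a continuous step input, C/C₀ ≈ ½·erfc((x−vt)/(2√(Dt))).
vt = 0.0736 × 325 = 23.92 m and 2√(Dt) = 2√(0.0107 × 325) = 3.730 m.
Argument (x−vt)/(2√(Dt)) = (30.5 − 23.92)/3.730 = 1.764; ½·erfc(1.764) = 0.006304.
C = 2920 × 0.006304 = 18.4 mg/L.

18.4 mg/L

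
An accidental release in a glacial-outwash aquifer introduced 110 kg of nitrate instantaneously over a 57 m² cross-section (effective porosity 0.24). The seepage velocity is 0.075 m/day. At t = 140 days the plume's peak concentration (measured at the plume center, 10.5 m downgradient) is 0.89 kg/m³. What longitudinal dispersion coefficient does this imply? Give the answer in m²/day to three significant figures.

0.0464 m²/day

At the plume center C_max = M/(n_e·A·√(4πDt)), so D = M²/(4πt·(n_e·A·C_max)²).
n_e·A·C_max = 0.24 × 57 × 0.89 = 12.18 kg/m.
D = 110²/(4π × 140 × 12.18²) = 0.0464 m²/day.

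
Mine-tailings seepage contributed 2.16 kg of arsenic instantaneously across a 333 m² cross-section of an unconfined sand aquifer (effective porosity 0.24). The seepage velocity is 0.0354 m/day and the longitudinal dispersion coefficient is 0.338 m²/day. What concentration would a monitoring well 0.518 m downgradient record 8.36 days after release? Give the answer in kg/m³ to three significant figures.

0.00452 kg/m³

For an instantaneous plane source, C(x,t) = M/(n_e·A·√(4πDt)) · exp(−(x−vt)²/(4Dt)), with n_e·A the pore (flow) area.
Plume center vt = 0.0354 × 8.36 = 0.295944 m, so the well at 0.518 m is 0.222056 m downgradient of the peak.
√(4πDt) = 5.959 m, giving peak height M/(n_e·A·√(4πDt)) = 2.16/(0.24 × 333 × 5.959) = 0.004535 kg/m³.
(x−vt)²/(4Dt) = (0.222056)²/(4 × 0.338 × 8.36) = 0.004363; exp(−0.004363) = 0.9956.
C = 0.004535 × 0.9956 = 0.00452 kg/m³.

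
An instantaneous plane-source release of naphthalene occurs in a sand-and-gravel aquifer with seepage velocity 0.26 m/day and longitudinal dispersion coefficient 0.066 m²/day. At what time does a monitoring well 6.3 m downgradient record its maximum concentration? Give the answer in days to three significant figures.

23.3 days

For the 1D instantaneous-source solution, setting ∂C/∂t = 0 at fixed x gives v²t² + 2Dt − x² = 0, so t = (√(D² + v²x²) − D)/v².
√(D² + v²x²) = √(0.066² + 0.26² × 6.3²) = 1.639; v² = 0.0676.
t = (1.639 − 0.066)/0.0676 = 23.3 days (vs. the pure-advection estimate x/v = 24.2 d).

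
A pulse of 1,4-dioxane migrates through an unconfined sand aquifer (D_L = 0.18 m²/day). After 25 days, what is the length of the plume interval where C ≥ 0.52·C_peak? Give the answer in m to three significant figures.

The plume is Gaussian with σ = √(2Dt) = √(2 × 0.18 × 25) = 3.000 m.
C/C_peak = exp(−Δx²/(2σ²)) = 0.52 ⇒ Δx = σ·√(−2 ln 0.52) = 3.000 × 1.144 = 3.432 m.
Width = 2Δx = 6.86 m.

6.86 m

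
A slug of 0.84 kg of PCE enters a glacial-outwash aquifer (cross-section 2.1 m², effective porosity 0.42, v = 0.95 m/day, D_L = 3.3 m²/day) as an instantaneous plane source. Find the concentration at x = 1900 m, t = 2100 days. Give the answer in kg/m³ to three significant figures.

For an instantaneous plane source, C(x,t) = M/(n_e·A·√(4πDt)) · exp(−(x−vt)²/(4Dt)), with n_e·A the pore (flow) area.
Plume center vt = 0.95 × 2100 = 1995 m, so the well at 1900 m is 95 m upgradient of the peak.
√(4πDt) = 295.1 m, giving peak height M/(n_e·A·√(4πDt)) = 0.84/(0.42 × 2.1 × 295.1) = 0.003227 kg/m³.
(x−vt)²/(4Dt) = (-95)²/(4 × 3.3 × 2100) = 0.3256; exp(−0.3256) = 0.7221.
C = 0.003227 × 0.7221 = 0.00233 kg/m³.

0.00233 kg/m³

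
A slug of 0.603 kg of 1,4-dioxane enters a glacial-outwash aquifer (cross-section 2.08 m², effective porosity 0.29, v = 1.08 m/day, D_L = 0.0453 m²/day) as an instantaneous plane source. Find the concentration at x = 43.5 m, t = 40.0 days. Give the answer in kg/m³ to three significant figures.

For an instantaneous plane source, C(x,t) = M/(n_e·A·√(4πDt)) · exp(−(x−vt)²/(4Dt)), with n_e·A the pore (flow) area.
Plume center vt = 1.08 × 40.0 = 43.2 m, so the well at 43.5 m is 0.3 m downgradient of the peak.
√(4πDt) = 4.772 m, giving peak height M/(n_e·A·√(4πDt)) = 0.603/(0.29 × 2.08 × 4.772) = 0.2095 kg/m³.
(x−vt)²/(4Dt) = (0.3)²/(4 × 0.0453 × 40.0) = 0.01242; exp(−0.01242) = 0.9877.
C = 0.2095 × 0.9877 = 0.207 kg/m³.

0.207 kg/m³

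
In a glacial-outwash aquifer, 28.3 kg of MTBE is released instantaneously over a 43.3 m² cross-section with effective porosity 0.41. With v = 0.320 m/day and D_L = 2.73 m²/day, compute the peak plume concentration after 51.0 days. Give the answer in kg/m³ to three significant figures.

0.0381 kg/m³

The peak of an instantaneous 1D plume sits at x = vt; there the Gaussian factor is 1 and C_max = M/(n_e·A·√(4πDt)), where n_e·A is the pore area the mass is dissolved in.
√(4πDt) = √(4π × 2.73 × 51.0) = 41.83 m, so C_max = 28.3/(0.41 × 43.3 × 41.83) = 0.0381 kg/m³.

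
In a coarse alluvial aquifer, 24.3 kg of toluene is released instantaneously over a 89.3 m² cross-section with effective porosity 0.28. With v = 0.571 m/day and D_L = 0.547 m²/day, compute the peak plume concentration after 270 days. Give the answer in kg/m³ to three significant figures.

The peak of an instantaneous 1D plume sits at x = vt; there the Gaussian factor is 1 and C_max = M/(n_e·A·√(4πDt)), where n_e·A is the pore area the mass is dissolved in.
√(4πDt) = √(4π × 0.547 × 270) = 43.08 m, so C_max = 24.3/(0.28 × 89.3 × 43.08) = 0.0226 kg/m³.

0.0226 kg/m³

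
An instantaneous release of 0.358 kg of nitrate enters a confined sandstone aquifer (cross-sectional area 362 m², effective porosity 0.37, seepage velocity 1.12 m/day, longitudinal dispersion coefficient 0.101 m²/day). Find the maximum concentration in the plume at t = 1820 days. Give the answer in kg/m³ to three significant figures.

5.56e-05 kg/m³

The peak of an instantaneous 1D plume sits at x = vt; there the Gaussian factor is 1 and C_max = M/(n_e·A·√(4πDt)), where n_e·A is the pore area the mass is dissolved in.
√(4πDt) = √(4π × 0.101 × 1820) = 48.06 m, so C_max = 0.358/(0.37 × 362 × 48.06) = 5.56e-05 kg/m³.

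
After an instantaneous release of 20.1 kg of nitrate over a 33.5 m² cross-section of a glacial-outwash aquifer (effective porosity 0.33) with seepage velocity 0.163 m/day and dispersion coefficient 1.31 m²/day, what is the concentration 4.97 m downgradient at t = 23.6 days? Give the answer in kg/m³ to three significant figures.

0.0913 kg/m³

For an instantaneous plane source, C(x,t) = M/(n_e·A·√(4πDt)) · exp(−(x−vt)²/(4Dt)), with n_e·A the pore (flow) area.
Plume center vt = 0.163 × 23.6 = 3.8468 m, so the well at 4.97 m is 1.1232 m downgradient of the peak.
√(4πDt) = 19.71 m, giving peak height M/(n_e·A·√(4πDt)) = 20.1/(0.33 × 33.5 × 19.71) = 0.09225 kg/m³.
(x−vt)²/(4Dt) = (1.1232)²/(4 × 1.31 × 23.6) = 0.01020; exp(−0.01020) = 0.9899.
C = 0.09225 × 0.9899 = 0.0913 kg/m³.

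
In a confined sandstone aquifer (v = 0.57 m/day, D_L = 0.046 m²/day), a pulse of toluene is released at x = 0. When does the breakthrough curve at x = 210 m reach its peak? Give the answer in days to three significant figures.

For the 1D instantaneous-source solution, setting ∂C/∂t = 0 at fixed x gives v²t² + 2Dt − x² = 0, so t = (√(D² + v²x²) − D)/v².
√(D² + v²x²) = √(0.046² + 0.57² × 210²) = 119.7; v² = 0.3249.
t = (119.7 − 0.046)/0.3249 = 368 days (vs. the pure-advection estimate x/v = 368 d).

368 days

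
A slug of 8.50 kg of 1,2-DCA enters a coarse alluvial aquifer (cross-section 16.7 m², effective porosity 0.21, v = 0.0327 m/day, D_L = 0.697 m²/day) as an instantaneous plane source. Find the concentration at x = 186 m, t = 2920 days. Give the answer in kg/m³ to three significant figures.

0.00554 kg/m³

For an instantaneous plane source, C(x,t) = M/(n_e·A·√(4πDt)) · exp(−(x−vt)²/(4Dt)), with n_e·A the pore (flow) area.
Plume center vt = 0.0327 × 2920 = 95.484 m, so the well at 186 m is 90.516 m downgradient of the peak.
√(4πDt) = 159.9 m, giving peak height M/(n_e·A·√(4πDt)) = 8.50/(0.21 × 16.7 × 159.9) = 0.01516 kg/m³.
(x−vt)²/(4Dt) = (90.516)²/(4 × 0.697 × 2920) = 1.006; exp(−1.006) = 0.3657.
C = 0.01516 × 0.3657 = 0.00554 kg/m³.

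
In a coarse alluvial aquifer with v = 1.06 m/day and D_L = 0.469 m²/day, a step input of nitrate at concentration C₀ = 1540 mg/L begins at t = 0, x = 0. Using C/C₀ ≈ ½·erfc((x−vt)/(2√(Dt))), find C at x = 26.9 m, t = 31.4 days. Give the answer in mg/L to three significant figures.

1360 mg/L

For a continuous step input, C/C₀ ≈ ½·erfc((x−vt)/(2√(Dt))).
vt = 1.06 × 31.4 = 33.284 m and 2√(Dt) = 2√(0.469 × 31.4) = 7.675 m.
Argument (x−vt)/(2√(Dt)) = (26.9 − 33.284)/7.675 = -0.8318; ½·erfc(-0.8318) = 0.8803.
C = 1540 × 0.8803 = 1360 mg/L.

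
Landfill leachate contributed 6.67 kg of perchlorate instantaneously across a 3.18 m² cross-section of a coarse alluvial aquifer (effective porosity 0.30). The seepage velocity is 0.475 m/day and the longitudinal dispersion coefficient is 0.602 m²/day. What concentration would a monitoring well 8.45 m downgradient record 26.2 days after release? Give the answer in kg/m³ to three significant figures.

0.386 kg/m³

For an instantaneous plane source, C(x,t) = M/(n_e·A·√(4πDt)) · exp(−(x−vt)²/(4Dt)), with n_e·A the pore (flow) area.
Plume center vt = 0.475 × 26.2 = 12.445 m, so the well at 8.45 m is 3.995 m upgradient of the peak.
√(4πDt) = 14.08 m, giving peak height M/(n_e·A·√(4πDt)) = 6.67/(0.30 × 3.18 × 14.08) = 0.4966 kg/m³.
(x−vt)²/(4Dt) = (-3.995)²/(4 × 0.602 × 26.2) = 0.2530; exp(−0.2530) = 0.7765.
C = 0.4966 × 0.7765 = 0.386 kg/m³.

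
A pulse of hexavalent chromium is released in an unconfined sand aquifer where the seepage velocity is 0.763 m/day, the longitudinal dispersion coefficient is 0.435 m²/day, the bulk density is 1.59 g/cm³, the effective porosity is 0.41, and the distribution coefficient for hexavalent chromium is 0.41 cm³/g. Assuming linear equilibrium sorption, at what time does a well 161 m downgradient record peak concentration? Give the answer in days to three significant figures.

Retardation factor R = 1 + ρ_b·K_d/n = 1 + 1.59 × 0.41/0.41 = 2.590.
Sorption retards both mechanisms: v_R = v/R = 0.2946 m/day, D_R = D/R = 0.1680 m²/day.
Peak time from v_R²t² + 2D_R t − x² = 0: t = (√(D_R² + v_R²x²) − D_R)/v_R².
√(D_R² + v_R²x²) = √(0.1680² + 0.2946² × 161²) = 47.43; v_R² = 0.08679.
t = (47.43 − 0.1680)/0.08679 = 545 days.

545 days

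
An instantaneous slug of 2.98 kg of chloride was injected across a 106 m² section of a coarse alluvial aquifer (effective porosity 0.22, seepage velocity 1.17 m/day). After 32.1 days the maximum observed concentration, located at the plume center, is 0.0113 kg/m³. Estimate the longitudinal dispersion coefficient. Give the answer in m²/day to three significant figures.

At the plume center C_max = M/(n_e·A·√(4πDt)), so D = M²/(4πt·(n_e·A·C_max)²).
n_e·A·C_max = 0.22 × 106 × 0.0113 = 0.2635 kg/m.
D = 2.98²/(4π × 32.1 × 0.2635²) = 0.317 m²/day.

0.317 m²/day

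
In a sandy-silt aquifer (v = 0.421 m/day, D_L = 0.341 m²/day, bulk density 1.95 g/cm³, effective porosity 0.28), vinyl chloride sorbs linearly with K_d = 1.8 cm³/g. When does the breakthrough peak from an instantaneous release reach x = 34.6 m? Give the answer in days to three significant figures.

Retardation factor R = 1 + ρ_b·K_d/n = 1 + 1.95 × 1.8/0.28 = 13.54.
Sorption retards both mechanisms: v_R = v/R = 0.03109 m/day, D_R = D/R = 0.02518 m²/day.
Peak time from v_R²t² + 2D_R t − x² = 0: t = (√(D_R² + v_R²x²) − D_R)/v_R².
√(D_R² + v_R²x²) = √(0.02518² + 0.03109² × 34.6²) = 1.076; v_R² = 0.0009666.
t = (1.076 − 0.02518)/0.0009666 = 1090 days.

1090 days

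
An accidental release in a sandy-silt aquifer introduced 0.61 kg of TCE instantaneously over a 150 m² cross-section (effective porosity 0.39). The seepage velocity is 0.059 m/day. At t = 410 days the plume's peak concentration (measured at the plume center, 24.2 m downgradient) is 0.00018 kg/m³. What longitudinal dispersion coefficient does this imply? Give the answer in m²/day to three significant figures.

0.651 m²/day

At the plume center C_max = M/(n_e·A·√(4πDt)), so D = M²/(4πt·(n_e·A·C_max)²).
n_e·A·C_max = 0.39 × 150 × 0.00018 = 0.01053 kg/m.
D = 0.61²/(4π × 410 × 0.01053²) = 0.651 m²/day.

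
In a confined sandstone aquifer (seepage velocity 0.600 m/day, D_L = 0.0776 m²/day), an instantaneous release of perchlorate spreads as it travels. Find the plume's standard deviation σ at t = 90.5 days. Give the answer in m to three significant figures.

Dispersive spreading gives a Gaussian with σ² = 2Dt; advection only shifts the center.
σ = √(2 × 0.0776 × 90.5) = 3.75 m.

3.75 m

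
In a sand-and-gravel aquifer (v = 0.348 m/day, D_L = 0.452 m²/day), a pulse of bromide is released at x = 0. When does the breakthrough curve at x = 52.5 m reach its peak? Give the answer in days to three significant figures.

147 days

For the 1D instantaneous-source solution, setting ∂C/∂t = 0 at fixed x gives v²t² + 2Dt − x² = 0, so t = (√(D² + v²x²) − D)/v².
√(D² + v²x²) = √(0.452² + 0.348² × 52.5²) = 18.28; v² = 0.121104.
t = (18.28 − 0.452)/0.121104 = 147 days (vs. the pure-advection estimate x/v = 151 d).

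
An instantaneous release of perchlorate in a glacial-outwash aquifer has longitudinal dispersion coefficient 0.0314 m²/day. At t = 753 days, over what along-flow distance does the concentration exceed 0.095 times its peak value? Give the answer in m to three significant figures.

29.8 m

The plume is Gaussian with σ = √(2Dt) = √(2 × 0.0314 × 753) = 6.877 m.
C/C_peak = exp(−Δx²/(2σ²)) = 0.095 ⇒ Δx = σ·√(−2 ln 0.095) = 6.877 × 2.170 = 14.92 m.
Width = 2Δx = 29.8 m.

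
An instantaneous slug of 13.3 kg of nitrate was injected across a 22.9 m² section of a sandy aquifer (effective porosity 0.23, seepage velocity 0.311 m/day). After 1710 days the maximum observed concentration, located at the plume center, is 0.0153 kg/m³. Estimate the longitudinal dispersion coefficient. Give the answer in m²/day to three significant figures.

At the plume center C_max = M/(n_e·A·√(4πDt)), so D = M²/(4πt·(n_e·A·C_max)²).
n_e·A·C_max = 0.23 × 22.9 × 0.0153 = 0.08059 kg/m.
D = 13.3²/(4π × 1710 × 0.08059²) = 1.27 m²/day.

1.27 m²/day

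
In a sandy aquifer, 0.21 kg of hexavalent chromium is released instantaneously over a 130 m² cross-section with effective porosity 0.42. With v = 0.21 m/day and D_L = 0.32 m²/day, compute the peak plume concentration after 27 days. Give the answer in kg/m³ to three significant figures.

The peak of an instantaneous 1D plume sits at x = vt; there the Gaussian factor is 1 and C_max = M/(n_e·A·√(4πDt)), where n_e·A is the pore area the mass is dissolved in.
√(4πDt) = √(4π × 0.32 × 27) = 10.42 m, so C_max = 0.21/(0.42 × 130 × 10.42) = 0.000369 kg/m³.

0.000369 kg/m³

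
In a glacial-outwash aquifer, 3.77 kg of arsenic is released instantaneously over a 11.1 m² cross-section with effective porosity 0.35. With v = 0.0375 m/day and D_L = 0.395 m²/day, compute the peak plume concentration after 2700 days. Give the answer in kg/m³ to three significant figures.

0.00838 kg/m³

The peak of an instantaneous 1D plume sits at x = vt; there the Gaussian factor is 1 and C_max = M/(n_e·A·√(4πDt)), where n_e·A is the pore area the mass is dissolved in.
√(4πDt) = √(4π × 0.395 × 2700) = 115.8 m, so C_max = 3.77/(0.35 × 11.1 × 115.8) = 0.00838 kg/m³.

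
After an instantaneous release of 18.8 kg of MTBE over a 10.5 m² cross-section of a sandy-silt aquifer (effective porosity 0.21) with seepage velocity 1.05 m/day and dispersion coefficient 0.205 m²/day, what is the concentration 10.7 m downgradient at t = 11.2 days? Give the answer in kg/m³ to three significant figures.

For an instantaneous plane source, C(x,t) = M/(n_e·A·√(4πDt)) · exp(−(x−vt)²/(4Dt)), with n_e·A the pore (flow) area.
Plume center vt = 1.05 × 11.2 = 11.76 m, so the well at 10.7 m is 1.06 m upgradient of the peak.
√(4πDt) = 5.371 m, giving peak height M/(n_e·A·√(4πDt)) = 18.8/(0.21 × 10.5 × 5.371) = 1.587 kg/m³.
(x−vt)²/(4Dt) = (-1.06)²/(4 × 0.205 × 11.2) = 0.1223; exp(−0.1223) = 0.8849.
C = 1.587 × 0.8849 = 1.40 kg/m³.

1.40 kg/m³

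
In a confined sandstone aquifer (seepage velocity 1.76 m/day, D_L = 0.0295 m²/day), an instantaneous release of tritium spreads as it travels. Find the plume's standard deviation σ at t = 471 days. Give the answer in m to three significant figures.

5.27 m

Dispersive spreading gives a Gaussian with σ² = 2Dt; advection only shifts the center.
σ = √(2 × 0.0295 × 471) = 5.27 m.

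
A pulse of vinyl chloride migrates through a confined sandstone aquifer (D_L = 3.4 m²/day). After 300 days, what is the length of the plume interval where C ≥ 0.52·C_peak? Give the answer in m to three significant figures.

The plume is Gaussian with σ = √(2Dt) = √(2 × 3.4 × 300) = 45.17 m.
C/C_peak = exp(−Δx²/(2σ²)) = 0.52 ⇒ Δx = σ·√(−2 ln 0.52) = 45.17 × 1.144 = 51.67 m.
Width = 2Δx = 103 m.

103 m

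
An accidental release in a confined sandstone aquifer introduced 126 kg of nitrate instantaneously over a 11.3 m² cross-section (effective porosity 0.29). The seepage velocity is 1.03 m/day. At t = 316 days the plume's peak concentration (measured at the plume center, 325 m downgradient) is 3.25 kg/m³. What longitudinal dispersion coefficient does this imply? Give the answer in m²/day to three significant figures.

0.0352 m²/day

At the plume center C_max = M/(n_e·A·√(4πDt)), so D = M²/(4πt·(n_e·A·C_max)²).
n_e·A·C_max = 0.29 × 11.3 × 3.25 = 10.65 kg/m.
D = 126²/(4π × 316 × 10.65²) = 0.0352 m²/day.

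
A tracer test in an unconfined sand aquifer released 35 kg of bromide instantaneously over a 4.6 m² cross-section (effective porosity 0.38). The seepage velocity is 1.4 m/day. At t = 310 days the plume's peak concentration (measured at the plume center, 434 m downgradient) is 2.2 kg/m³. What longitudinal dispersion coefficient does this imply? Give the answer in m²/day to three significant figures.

At the plume center C_max = M/(n_e·A·√(4πDt)), so D = M²/(4πt·(n_e·A·C_max)²).
n_e·A·C_max = 0.38 × 4.6 × 2.2 = 3.846 kg/m.
D = 35²/(4π × 310 × 3.846²) = 0.0213 m²/day.

0.0213 m²/day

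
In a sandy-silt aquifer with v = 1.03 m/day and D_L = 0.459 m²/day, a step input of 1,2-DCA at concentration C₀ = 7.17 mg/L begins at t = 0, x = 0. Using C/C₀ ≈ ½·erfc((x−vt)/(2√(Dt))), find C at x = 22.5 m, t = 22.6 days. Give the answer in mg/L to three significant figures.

For a continuous step input, C/C₀ ≈ ½·erfc((x−vt)/(2√(Dt))).
vt = 1.03 × 22.6 = 23.278 m and 2√(Dt) = 2√(0.459 × 22.6) = 6.442 m.
Argument (x−vt)/(2√(Dt)) = (22.5 − 23.278)/6.442 = -0.1208; ½·erfc(-0.1208) = 0.5678.
C = 7.17 × 0.5678 = 4.07 mg/L.

4.07 mg/L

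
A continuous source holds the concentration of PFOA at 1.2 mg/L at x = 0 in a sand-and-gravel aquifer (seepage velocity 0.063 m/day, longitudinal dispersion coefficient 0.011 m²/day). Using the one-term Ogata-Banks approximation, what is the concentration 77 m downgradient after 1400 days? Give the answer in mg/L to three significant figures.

For a continuous step input, C/C₀ ≈ ½·erfc((x−vt)/(2√(Dt))).
vt = 0.063 × 1400 = 88.2 m and 2√(Dt) = 2√(0.011 × 1400) = 7.849 m.
Argument (x−vt)/(2√(Dt)) = (77 − 88.2)/7.849 = -1.427; ½·erfc(-1.427) = 0.9782.
C = 1.2 × 0.9782 = 1.17 mg/L.

1.17 mg/L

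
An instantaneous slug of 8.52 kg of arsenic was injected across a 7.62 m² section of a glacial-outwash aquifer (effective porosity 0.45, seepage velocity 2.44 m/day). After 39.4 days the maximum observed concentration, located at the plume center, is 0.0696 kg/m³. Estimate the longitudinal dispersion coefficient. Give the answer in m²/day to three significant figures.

2.57 m²/day

At the plume center C_max = M/(n_e·A·√(4πDt)), so D = M²/(4πt·(n_e·A·C_max)²).
n_e·A·C_max = 0.45 × 7.62 × 0.0696 = 0.2387 kg/m.
D = 8.52²/(4π × 39.4 × 0.2387²) = 2.57 m²/day.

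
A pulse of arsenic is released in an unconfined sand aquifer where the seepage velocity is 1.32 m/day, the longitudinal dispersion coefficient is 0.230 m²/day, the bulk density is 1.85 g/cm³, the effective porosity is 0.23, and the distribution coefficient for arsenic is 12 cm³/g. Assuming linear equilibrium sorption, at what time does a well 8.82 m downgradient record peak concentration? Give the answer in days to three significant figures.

639 days

Retardation factor R = 1 + ρ_b·K_d/n = 1 + 1.85 × 12/0.23 = 97.52.
Sorption retards both mechanisms: v_R = v/R = 0.01354 m/day, D_R = D/R = 0.002358 m²/day.
Peak time from v_R²t² + 2D_R t − x² = 0: t = (√(D_R² + v_R²x²) − D_R)/v_R².
√(D_R² + v_R²x²) = √(0.002358² + 0.01354² × 8.82²) = 0.1194; v_R² = 0.0001833.
t = (0.1194 − 0.002358)/0.0001833 = 639 days.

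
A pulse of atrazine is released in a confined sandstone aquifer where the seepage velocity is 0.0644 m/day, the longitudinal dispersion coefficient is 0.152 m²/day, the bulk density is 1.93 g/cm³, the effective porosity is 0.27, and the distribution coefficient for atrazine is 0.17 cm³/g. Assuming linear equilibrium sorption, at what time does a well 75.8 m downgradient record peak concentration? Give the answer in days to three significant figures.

2530 days

Retardation factor R = 1 + ρ_b·K_d/n = 1 + 1.93 × 0.17/0.27 = 2.215.
Sorption retards both mechanisms: v_R = v/R = 0.02907 m/day, D_R = D/R = 0.06862 m²/day.
Peak time from v_R²t² + 2D_R t − x² = 0: t = (√(D_R² + v_R²x²) − D_R)/v_R².
√(D_R² + v_R²x²) = √(0.06862² + 0.02907² × 75.8²) = 2.205; v_R² = 0.0008451.
t = (2.205 − 0.06862)/0.0008451 = 2530 days.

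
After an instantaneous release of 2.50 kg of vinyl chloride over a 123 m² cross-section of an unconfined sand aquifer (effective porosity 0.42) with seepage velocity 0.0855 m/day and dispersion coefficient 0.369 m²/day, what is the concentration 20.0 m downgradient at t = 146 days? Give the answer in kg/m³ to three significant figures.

For an instantaneous plane source, C(x,t) = M/(n_e·A·√(4πDt)) · exp(−(x−vt)²/(4Dt)), with n_e·A the pore (flow) area.
Plume center vt = 0.0855 × 146 = 12.483 m, so the well at 20.0 m is 7.517 m downgradient of the peak.
√(4πDt) = 26.02 m, giving peak height M/(n_e·A·√(4πDt)) = 2.50/(0.42 × 123 × 26.02) = 0.001860 kg/m³.
(x−vt)²/(4Dt) = (7.517)²/(4 × 0.369 × 146) = 0.2622; exp(−0.2622) = 0.7694.
C = 0.001860 × 0.7694 = 0.00143 kg/m³.

0.00143 kg/m³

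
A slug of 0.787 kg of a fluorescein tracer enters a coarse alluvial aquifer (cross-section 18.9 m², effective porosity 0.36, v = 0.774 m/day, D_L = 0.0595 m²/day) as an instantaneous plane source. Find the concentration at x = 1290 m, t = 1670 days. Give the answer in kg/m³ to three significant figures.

0.00322 kg/m³

For an instantaneous plane source, C(x,t) = M/(n_e·A·√(4πDt)) · exp(−(x−vt)²/(4Dt)), with n_e·A the pore (flow) area.
Plume center vt = 0.774 × 1670 = 1292.58 m, so the well at 1290 m is 2.58 m upgradient of the peak.
√(4πDt) = 35.34 m, giving peak height M/(n_e·A·√(4πDt)) = 0.787/(0.36 × 18.9 × 35.34) = 0.003273 kg/m³.
(x−vt)²/(4Dt) = (-2.58)²/(4 × 0.0595 × 1670) = 0.01675; exp(−0.01675) = 0.9834.
C = 0.003273 × 0.9834 = 0.00322 kg/m³.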